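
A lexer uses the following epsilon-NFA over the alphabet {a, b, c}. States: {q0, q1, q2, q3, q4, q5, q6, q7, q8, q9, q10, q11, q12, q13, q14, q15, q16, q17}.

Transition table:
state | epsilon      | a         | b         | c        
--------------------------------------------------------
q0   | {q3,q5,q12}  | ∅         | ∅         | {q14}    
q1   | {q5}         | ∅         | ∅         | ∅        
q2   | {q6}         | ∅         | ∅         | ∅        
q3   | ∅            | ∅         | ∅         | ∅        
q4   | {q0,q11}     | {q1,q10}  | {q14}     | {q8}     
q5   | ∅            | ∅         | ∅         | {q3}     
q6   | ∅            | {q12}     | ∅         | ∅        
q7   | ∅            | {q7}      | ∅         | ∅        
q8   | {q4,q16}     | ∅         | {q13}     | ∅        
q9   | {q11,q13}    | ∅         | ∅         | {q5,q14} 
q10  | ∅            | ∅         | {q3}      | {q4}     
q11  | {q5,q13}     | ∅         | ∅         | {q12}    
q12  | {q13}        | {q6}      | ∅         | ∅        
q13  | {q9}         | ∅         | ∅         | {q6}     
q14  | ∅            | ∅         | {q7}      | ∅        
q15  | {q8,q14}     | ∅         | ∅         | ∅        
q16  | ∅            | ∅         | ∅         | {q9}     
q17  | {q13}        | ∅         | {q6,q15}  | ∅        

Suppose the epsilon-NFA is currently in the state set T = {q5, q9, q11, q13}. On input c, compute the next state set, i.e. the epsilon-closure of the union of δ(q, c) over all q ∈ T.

{q3, q5, q6, q9, q11, q12, q13, q14}

q5 on c → {q3}.
q9 on c → {q5, q14}.
q11 on c → {q12}.
q13 on c → {q6}.
Union after reading c: {q3, q5, q6, q12, q14}.
Now take the epsilon-closure:
From q12 via epsilon: add q13.
From q13 via epsilon: add q9.
From q9 via epsilon: add q11.
No new states can be added; the closed set is {q3, q5, q6, q9, q11, q12, q13, q14}.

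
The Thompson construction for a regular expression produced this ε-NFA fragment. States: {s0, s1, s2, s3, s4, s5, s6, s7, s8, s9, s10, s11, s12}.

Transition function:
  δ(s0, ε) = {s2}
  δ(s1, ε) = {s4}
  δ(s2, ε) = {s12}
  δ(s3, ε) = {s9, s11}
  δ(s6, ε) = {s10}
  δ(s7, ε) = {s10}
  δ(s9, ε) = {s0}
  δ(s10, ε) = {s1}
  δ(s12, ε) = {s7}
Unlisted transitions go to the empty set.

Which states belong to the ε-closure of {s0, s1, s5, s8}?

{s0, s1, s2, s4, s5, s7, s8, s10, s12}

Start with {s0, s1, s5, s8}.
From s0 via ε: add s2.
From s1 via ε: add s4.
From s2 via ε: add s12.
From s12 via ε: add s7.
From s7 via ε: add s10.
No new states can be added; the closed set is {s0, s1, s2, s4, s5, s7, s8, s10, s12}.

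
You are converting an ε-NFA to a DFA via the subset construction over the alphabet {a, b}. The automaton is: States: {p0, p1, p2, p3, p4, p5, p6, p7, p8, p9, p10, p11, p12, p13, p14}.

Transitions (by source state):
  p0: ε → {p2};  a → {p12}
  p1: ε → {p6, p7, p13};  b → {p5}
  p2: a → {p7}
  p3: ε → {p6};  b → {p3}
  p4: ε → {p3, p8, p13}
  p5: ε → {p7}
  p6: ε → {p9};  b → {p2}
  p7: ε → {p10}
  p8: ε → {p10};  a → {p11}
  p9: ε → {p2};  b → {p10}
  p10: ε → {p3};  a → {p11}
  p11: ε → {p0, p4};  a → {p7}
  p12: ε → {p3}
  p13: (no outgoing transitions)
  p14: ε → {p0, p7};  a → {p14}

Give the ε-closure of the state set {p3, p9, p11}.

Start with {p3, p9, p11}.
From p3 via ε: add p6.
From p9 via ε: add p2.
From p11 via ε: add p0, p4.
From p4 via ε: add p8, p13.
From p8 via ε: add p10.
No new states can be added; the closed set is {p0, p2, p3, p4, p6, p8, p9, p10, p11, p13}.

{p0, p2, p3, p4, p6, p8, p9, p10, p11, p13}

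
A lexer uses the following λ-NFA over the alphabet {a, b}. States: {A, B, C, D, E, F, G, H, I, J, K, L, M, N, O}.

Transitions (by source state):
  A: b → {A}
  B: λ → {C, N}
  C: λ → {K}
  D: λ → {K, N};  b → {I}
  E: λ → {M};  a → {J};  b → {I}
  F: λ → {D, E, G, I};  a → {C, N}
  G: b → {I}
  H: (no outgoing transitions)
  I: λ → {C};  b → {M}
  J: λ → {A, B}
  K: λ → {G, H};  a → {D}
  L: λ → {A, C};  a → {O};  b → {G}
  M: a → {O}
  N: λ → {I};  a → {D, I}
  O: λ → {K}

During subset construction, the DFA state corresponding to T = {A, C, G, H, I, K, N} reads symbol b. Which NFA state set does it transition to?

A on b → {A}.
G on b → {I}.
I on b → {M}.
No b-transition from C, H, K, N.
Union after reading b: {A, I, M}.
Now take the λ-closure:
From I via λ: add C.
From C via λ: add K.
From K via λ: add G, H.
No new states can be added; the closed set is {A, C, G, H, I, K, M}.

{A, C, G, H, I, K, M}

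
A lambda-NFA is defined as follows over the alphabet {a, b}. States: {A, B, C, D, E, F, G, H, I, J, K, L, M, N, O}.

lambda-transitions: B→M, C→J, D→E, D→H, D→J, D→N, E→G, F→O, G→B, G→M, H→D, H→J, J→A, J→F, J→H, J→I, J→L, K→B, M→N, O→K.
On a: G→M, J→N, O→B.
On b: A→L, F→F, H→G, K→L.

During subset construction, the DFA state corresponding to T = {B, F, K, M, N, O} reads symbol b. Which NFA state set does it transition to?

{B, F, K, L, M, N, O}

F on b → {F}.
K on b → {L}.
No b-transition from B, M, N, O.
Union after reading b: {F, L}.
Now take the lambda-closure:
From F via lambda: add O.
From O via lambda: add K.
From K via lambda: add B.
From B via lambda: add M.
From M via lambda: add N.
No new states can be added; the closed set is {B, F, K, L, M, N, O}.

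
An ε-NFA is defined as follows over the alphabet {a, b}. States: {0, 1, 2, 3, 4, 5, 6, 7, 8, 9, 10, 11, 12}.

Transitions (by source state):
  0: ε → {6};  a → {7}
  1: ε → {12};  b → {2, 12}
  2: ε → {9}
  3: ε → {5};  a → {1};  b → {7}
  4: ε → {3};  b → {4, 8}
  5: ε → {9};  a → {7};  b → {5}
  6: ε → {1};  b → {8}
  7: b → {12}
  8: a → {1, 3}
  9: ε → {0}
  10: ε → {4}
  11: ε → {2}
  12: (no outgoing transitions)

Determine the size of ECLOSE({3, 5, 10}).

9

Start with {3, 5, 10}.
From 5 via ε: add 9.
From 10 via ε: add 4.
From 9 via ε: add 0.
From 0 via ε: add 6.
From 6 via ε: add 1.
From 1 via ε: add 12.
ε-closure = {0, 1, 3, 4, 5, 6, 9, 10, 12}, which has 9 states.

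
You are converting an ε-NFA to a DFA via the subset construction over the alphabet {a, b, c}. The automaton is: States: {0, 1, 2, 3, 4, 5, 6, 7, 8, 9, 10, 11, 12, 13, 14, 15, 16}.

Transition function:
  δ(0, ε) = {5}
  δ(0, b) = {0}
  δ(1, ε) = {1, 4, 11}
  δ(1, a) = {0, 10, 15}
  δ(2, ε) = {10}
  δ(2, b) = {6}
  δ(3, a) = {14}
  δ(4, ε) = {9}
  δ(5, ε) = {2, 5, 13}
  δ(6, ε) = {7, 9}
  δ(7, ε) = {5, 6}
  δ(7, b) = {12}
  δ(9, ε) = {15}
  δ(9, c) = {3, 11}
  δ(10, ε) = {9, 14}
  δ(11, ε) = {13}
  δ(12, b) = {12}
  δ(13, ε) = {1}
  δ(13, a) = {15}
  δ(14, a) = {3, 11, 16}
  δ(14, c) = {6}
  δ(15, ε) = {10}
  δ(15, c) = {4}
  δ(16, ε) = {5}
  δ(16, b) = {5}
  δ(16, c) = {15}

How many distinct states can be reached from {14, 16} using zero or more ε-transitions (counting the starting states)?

Start with {14, 16}.
From 16 via ε: add 5.
From 5 via ε: add 2, 13.
From 2 via ε: add 10.
From 13 via ε: add 1.
From 1 via ε: add 4, 11.
From 10 via ε: add 9.
From 9 via ε: add 15.
ε-closure = {1, 2, 4, 5, 9, 10, 11, 13, 14, 15, 16}, which has 11 states.

11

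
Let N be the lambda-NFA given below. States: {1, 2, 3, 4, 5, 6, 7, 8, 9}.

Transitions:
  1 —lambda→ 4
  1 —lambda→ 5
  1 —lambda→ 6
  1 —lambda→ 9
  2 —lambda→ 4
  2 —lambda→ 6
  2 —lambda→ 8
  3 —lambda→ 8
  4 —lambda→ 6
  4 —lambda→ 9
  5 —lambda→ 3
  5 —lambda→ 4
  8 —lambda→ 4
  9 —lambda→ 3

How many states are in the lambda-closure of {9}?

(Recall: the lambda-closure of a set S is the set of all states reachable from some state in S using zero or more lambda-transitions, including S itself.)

5

Start with {9}.
From 9 via lambda: add 3.
From 3 via lambda: add 8.
From 8 via lambda: add 4.
From 4 via lambda: add 6.
lambda-closure = {3, 4, 6, 8, 9}, which has 5 states.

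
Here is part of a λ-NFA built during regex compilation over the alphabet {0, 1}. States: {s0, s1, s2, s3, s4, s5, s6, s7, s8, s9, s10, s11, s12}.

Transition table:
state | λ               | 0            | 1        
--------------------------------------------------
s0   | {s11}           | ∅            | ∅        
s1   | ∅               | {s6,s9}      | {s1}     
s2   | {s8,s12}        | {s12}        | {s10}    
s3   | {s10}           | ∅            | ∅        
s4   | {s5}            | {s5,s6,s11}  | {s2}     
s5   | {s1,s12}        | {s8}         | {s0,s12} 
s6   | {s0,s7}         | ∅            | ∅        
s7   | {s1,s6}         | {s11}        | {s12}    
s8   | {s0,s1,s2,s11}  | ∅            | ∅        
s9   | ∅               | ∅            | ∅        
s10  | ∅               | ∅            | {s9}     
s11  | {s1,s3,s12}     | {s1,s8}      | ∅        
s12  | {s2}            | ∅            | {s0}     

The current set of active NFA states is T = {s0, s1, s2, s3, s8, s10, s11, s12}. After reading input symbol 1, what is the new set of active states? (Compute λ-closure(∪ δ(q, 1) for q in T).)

s1 on 1 → {s1}.
s2 on 1 → {s10}.
s10 on 1 → {s9}.
s12 on 1 → {s0}.
No 1-transition from s0, s3, s8, s11.
Union after reading 1: {s0, s1, s9, s10}.
Now take the λ-closure:
From s0 via λ: add s11.
From s11 via λ: add s3, s12.
From s12 via λ: add s2.
From s2 via λ: add s8.
No new states can be added; the closed set is {s0, s1, s2, s3, s8, s9, s10, s11, s12}.

{s0, s1, s2, s3, s8, s9, s10, s11, s12}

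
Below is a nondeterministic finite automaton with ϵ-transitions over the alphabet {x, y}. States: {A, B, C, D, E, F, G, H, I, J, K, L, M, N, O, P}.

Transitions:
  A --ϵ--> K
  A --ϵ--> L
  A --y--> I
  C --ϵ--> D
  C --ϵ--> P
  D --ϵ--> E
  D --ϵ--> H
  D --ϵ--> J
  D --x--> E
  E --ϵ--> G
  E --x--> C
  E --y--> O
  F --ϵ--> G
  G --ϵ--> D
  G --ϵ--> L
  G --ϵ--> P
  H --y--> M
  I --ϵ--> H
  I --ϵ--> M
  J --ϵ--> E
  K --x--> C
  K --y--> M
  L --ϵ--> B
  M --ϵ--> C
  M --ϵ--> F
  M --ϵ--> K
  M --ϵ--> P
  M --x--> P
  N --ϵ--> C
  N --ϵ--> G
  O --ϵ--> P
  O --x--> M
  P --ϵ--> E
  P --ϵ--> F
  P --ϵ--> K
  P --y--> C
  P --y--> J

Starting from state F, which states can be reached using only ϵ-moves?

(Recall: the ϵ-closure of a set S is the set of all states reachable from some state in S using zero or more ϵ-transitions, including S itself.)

{B, D, E, F, G, H, J, K, L, P}

Start with {F}.
From F via ϵ: add G.
From G via ϵ: add D, L, P.
From D via ϵ: add E, H, J.
From L via ϵ: add B.
From P via ϵ: add K.
No new states can be added; the closed set is {B, D, E, F, G, H, J, K, L, P}.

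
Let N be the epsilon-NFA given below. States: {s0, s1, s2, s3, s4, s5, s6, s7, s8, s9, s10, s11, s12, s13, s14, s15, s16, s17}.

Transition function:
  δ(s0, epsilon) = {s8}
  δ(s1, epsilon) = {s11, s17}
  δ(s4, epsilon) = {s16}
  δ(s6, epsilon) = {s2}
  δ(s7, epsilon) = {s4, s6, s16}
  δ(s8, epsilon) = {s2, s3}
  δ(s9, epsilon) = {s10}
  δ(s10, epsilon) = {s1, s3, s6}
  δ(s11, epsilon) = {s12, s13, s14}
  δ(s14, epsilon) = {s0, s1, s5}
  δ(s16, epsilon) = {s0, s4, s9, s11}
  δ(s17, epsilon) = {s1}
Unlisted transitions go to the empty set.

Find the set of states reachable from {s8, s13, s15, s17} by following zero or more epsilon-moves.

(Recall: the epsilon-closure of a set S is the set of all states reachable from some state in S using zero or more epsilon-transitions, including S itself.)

{s0, s1, s2, s3, s5, s8, s11, s12, s13, s14, s15, s17}

Start with {s8, s13, s15, s17}.
From s8 via epsilon: add s2, s3.
From s17 via epsilon: add s1.
From s1 via epsilon: add s11.
From s11 via epsilon: add s12, s14.
From s14 via epsilon: add s0, s5.
No new states can be added; the closed set is {s0, s1, s2, s3, s5, s8, s11, s12, s13, s14, s15, s17}.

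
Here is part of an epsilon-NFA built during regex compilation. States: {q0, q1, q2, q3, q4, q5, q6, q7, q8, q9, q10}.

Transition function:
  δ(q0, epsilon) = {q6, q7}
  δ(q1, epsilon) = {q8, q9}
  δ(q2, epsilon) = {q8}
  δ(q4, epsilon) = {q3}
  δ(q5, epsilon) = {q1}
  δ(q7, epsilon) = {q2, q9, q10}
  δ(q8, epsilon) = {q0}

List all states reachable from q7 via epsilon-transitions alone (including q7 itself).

Start with {q7}.
From q7 via epsilon: add q2, q9, q10.
From q2 via epsilon: add q8.
From q8 via epsilon: add q0.
From q0 via epsilon: add q6.
No new states can be added; the closed set is {q0, q2, q6, q7, q8, q9, q10}.

{q0, q2, q6, q7, q8, q9, q10}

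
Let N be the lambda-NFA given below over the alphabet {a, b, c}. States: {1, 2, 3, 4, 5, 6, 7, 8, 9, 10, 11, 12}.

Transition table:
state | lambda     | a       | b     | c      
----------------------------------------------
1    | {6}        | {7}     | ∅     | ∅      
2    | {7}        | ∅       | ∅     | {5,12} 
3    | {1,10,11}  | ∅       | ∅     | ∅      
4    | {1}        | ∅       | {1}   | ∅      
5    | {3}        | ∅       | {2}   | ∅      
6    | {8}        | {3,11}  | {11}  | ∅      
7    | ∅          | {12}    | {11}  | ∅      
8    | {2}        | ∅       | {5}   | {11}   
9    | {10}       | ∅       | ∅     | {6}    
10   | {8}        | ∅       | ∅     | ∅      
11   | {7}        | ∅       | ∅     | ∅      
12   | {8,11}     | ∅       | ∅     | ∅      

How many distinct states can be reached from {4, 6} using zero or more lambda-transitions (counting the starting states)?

Start with {4, 6}.
From 4 via lambda: add 1.
From 6 via lambda: add 8.
From 8 via lambda: add 2.
From 2 via lambda: add 7.
lambda-closure = {1, 2, 4, 6, 7, 8}, which has 6 states.

6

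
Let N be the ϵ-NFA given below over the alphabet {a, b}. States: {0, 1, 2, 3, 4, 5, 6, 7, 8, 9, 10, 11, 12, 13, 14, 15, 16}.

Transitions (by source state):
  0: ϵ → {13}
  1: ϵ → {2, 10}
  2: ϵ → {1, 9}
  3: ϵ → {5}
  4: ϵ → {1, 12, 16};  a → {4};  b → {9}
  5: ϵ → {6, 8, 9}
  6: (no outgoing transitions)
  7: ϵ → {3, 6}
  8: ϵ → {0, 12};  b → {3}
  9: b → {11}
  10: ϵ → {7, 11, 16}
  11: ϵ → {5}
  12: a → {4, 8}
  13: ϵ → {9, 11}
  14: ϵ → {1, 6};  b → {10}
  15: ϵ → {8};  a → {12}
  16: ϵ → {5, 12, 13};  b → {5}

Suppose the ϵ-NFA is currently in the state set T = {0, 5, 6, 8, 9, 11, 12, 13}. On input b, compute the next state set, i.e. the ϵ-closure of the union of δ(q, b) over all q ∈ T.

{0, 3, 5, 6, 8, 9, 11, 12, 13}

8 on b → {3}.
9 on b → {11}.
No b-transition from 0, 5, 6, 11, 12, 13.
Union after reading b: {3, 11}.
Now take the ϵ-closure:
From 3 via ϵ: add 5.
From 5 via ϵ: add 6, 8, 9.
From 8 via ϵ: add 0, 12.
From 0 via ϵ: add 13.
No new states can be added; the closed set is {0, 3, 5, 6, 8, 9, 11, 12, 13}.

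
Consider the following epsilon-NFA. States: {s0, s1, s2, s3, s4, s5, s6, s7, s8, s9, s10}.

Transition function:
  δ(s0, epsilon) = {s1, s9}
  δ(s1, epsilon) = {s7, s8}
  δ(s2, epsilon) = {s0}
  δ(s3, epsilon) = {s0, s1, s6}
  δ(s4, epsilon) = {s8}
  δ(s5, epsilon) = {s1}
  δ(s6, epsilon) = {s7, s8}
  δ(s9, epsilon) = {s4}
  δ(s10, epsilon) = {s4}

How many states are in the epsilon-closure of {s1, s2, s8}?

Start with {s1, s2, s8}.
From s1 via epsilon: add s7.
From s2 via epsilon: add s0.
From s0 via epsilon: add s9.
From s9 via epsilon: add s4.
epsilon-closure = {s0, s1, s2, s4, s7, s8, s9}, which has 7 states.

7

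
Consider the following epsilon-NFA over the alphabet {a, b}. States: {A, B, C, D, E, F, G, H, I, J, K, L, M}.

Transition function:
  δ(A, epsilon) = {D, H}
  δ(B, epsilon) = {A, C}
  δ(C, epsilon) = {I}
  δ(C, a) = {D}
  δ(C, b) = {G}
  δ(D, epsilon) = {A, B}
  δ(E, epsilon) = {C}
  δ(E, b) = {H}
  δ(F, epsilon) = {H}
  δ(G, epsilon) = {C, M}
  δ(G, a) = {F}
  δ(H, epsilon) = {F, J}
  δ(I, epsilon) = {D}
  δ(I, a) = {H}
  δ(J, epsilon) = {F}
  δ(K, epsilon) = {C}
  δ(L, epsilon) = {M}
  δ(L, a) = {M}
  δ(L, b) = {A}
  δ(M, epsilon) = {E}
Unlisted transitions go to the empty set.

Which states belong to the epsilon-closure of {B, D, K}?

{A, B, C, D, F, H, I, J, K}

Start with {B, D, K}.
From B via epsilon: add A, C.
From A via epsilon: add H.
From C via epsilon: add I.
From H via epsilon: add F, J.
No new states can be added; the closed set is {A, B, C, D, F, H, I, J, K}.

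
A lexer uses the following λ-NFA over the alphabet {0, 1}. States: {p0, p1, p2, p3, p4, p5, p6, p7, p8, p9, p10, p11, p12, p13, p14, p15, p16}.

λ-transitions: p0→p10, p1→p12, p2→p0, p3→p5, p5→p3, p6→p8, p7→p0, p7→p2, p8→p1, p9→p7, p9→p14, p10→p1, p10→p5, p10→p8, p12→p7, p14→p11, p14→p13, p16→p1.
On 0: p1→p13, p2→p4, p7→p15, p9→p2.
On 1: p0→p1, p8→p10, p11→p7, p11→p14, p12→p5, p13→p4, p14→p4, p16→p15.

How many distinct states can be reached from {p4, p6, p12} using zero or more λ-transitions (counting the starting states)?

11

Start with {p4, p6, p12}.
From p6 via λ: add p8.
From p12 via λ: add p7.
From p7 via λ: add p0, p2.
From p8 via λ: add p1.
From p0 via λ: add p10.
From p10 via λ: add p5.
From p5 via λ: add p3.
λ-closure = {p0, p1, p2, p3, p4, p5, p6, p7, p8, p10, p12}, which has 11 states.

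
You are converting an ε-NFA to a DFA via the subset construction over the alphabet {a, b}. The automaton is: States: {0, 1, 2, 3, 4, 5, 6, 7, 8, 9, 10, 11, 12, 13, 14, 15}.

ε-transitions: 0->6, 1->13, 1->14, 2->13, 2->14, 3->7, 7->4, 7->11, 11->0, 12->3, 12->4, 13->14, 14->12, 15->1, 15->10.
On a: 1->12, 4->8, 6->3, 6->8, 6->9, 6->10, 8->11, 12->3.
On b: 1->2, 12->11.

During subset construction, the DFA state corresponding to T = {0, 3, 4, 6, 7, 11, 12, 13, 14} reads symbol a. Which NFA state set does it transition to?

4 on a → {8}.
6 on a → {3, 8, 9, 10}.
12 on a → {3}.
No a-transition from 0, 3, 7, 11, 13, 14.
Union after reading a: {3, 8, 9, 10}.
Now take the ε-closure:
From 3 via ε: add 7.
From 7 via ε: add 4, 11.
From 11 via ε: add 0.
From 0 via ε: add 6.
No new states can be added; the closed set is {0, 3, 4, 6, 7, 8, 9, 10, 11}.

{0, 3, 4, 6, 7, 8, 9, 10, 11}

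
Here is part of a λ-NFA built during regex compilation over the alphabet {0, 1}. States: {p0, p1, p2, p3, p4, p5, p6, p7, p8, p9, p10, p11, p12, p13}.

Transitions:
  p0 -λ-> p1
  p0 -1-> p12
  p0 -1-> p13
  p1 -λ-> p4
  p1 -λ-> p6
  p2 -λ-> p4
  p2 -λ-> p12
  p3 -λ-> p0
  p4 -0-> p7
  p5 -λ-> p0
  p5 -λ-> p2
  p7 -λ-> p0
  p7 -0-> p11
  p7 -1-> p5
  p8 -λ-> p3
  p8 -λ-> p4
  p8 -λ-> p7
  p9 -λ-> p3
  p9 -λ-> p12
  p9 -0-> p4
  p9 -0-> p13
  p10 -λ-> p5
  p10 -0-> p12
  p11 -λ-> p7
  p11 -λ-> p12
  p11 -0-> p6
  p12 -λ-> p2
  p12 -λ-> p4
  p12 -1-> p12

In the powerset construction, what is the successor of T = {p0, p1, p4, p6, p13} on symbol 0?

{p0, p1, p4, p6, p7}

p4 on 0 → {p7}.
No 0-transition from p0, p1, p6, p13.
Union after reading 0: {p7}.
Now take the λ-closure:
From p7 via λ: add p0.
From p0 via λ: add p1.
From p1 via λ: add p4, p6.
No new states can be added; the closed set is {p0, p1, p4, p6, p7}.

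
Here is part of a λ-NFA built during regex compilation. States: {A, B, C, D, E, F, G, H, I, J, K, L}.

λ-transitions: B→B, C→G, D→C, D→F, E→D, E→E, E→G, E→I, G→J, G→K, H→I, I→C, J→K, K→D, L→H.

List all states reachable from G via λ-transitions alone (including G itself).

{C, D, F, G, J, K}

Start with {G}.
From G via λ: add J, K.
From K via λ: add D.
From D via λ: add C, F.
No new states can be added; the closed set is {C, D, F, G, J, K}.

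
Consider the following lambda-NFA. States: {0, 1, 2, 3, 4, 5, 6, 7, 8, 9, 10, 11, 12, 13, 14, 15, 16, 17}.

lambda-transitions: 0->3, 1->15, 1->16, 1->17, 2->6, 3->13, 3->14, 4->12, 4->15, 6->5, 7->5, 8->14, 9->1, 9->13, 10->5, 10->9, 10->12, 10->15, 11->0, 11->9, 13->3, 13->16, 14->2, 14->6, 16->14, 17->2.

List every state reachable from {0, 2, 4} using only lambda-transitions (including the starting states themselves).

{0, 2, 3, 4, 5, 6, 12, 13, 14, 15, 16}

Start with {0, 2, 4}.
From 0 via lambda: add 3.
From 2 via lambda: add 6.
From 4 via lambda: add 12, 15.
From 3 via lambda: add 13, 14.
From 6 via lambda: add 5.
From 13 via lambda: add 16.
No new states can be added; the closed set is {0, 2, 3, 4, 5, 6, 12, 13, 14, 15, 16}.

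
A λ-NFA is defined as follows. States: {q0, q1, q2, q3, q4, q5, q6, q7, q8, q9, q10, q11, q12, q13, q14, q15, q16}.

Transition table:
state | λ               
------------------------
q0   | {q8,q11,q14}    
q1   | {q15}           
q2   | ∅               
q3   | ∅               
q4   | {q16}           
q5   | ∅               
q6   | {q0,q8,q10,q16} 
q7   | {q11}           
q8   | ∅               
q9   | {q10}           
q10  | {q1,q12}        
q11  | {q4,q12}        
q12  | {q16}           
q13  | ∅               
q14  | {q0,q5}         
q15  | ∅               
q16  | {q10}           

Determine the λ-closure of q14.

{q0, q1, q4, q5, q8, q10, q11, q12, q14, q15, q16}

Start with {q14}.
From q14 via λ: add q0, q5.
From q0 via λ: add q8, q11.
From q11 via λ: add q4, q12.
From q4 via λ: add q16.
From q16 via λ: add q10.
From q10 via λ: add q1.
From q1 via λ: add q15.
No new states can be added; the closed set is {q0, q1, q4, q5, q8, q10, q11, q12, q14, q15, q16}.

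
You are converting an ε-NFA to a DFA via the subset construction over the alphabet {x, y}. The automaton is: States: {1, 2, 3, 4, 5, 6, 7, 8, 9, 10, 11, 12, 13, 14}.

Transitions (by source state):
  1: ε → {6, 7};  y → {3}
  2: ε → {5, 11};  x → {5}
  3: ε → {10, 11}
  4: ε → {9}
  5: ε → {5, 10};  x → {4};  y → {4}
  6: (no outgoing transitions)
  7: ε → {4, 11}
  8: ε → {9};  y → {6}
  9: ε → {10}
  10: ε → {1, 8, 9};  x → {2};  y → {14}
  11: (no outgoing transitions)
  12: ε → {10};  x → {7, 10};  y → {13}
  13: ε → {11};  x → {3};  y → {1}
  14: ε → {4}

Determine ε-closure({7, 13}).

{1, 4, 6, 7, 8, 9, 10, 11, 13}

Start with {7, 13}.
From 7 via ε: add 4, 11.
From 4 via ε: add 9.
From 9 via ε: add 10.
From 10 via ε: add 1, 8.
From 1 via ε: add 6.
No new states can be added; the closed set is {1, 4, 6, 7, 8, 9, 10, 11, 13}.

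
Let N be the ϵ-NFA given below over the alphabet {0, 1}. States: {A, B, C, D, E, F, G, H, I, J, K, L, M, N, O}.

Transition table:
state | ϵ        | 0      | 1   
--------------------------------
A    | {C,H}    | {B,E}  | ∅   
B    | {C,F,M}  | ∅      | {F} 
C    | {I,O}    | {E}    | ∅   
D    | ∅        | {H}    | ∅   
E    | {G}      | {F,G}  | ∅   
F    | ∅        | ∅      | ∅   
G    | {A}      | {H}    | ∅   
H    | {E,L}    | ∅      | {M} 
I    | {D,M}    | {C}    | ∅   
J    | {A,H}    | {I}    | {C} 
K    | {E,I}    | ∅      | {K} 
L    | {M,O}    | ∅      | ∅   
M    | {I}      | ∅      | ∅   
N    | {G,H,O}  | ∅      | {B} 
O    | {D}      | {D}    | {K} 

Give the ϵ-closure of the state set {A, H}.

Start with {A, H}.
From A via ϵ: add C.
From H via ϵ: add E, L.
From C via ϵ: add I, O.
From E via ϵ: add G.
From L via ϵ: add M.
From I via ϵ: add D.
No new states can be added; the closed set is {A, C, D, E, G, H, I, L, M, O}.

{A, C, D, E, G, H, I, L, M, O}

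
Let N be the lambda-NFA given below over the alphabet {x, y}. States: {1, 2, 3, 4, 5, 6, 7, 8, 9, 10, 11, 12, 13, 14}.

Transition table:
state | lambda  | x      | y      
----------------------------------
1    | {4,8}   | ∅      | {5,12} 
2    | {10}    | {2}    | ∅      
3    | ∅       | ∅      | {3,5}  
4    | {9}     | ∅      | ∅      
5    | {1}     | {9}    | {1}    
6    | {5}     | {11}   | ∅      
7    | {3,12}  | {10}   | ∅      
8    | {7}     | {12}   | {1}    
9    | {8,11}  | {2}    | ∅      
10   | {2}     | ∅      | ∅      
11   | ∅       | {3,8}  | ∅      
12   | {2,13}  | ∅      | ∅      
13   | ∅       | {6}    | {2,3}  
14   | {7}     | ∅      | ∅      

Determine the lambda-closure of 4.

{2, 3, 4, 7, 8, 9, 10, 11, 12, 13}

Start with {4}.
From 4 via lambda: add 9.
From 9 via lambda: add 8, 11.
From 8 via lambda: add 7.
From 7 via lambda: add 3, 12.
From 12 via lambda: add 2, 13.
From 2 via lambda: add 10.
No new states can be added; the closed set is {2, 3, 4, 7, 8, 9, 10, 11, 12, 13}.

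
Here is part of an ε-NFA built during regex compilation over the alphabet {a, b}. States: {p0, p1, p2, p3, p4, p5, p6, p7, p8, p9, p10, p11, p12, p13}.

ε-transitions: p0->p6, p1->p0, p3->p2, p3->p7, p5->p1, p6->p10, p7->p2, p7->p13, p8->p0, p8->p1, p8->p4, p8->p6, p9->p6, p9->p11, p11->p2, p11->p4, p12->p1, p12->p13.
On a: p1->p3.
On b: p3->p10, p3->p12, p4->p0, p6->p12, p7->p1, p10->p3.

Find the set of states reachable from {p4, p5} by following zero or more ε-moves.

{p0, p1, p4, p5, p6, p10}

Start with {p4, p5}.
From p5 via ε: add p1.
From p1 via ε: add p0.
From p0 via ε: add p6.
From p6 via ε: add p10.
No new states can be added; the closed set is {p0, p1, p4, p5, p6, p10}.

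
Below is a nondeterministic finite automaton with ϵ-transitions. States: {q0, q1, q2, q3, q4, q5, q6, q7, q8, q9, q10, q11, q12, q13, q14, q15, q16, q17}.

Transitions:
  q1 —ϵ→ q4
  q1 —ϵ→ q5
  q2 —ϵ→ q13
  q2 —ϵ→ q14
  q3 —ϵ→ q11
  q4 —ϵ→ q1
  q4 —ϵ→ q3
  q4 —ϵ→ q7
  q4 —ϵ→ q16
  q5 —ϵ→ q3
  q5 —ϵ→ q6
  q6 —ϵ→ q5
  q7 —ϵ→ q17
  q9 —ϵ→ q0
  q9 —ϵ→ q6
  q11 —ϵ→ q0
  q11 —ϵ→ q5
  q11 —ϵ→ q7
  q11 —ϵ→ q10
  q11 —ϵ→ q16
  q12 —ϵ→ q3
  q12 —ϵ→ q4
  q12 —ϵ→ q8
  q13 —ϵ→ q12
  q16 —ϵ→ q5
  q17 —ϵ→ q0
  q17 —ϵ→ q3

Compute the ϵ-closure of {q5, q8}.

{q0, q3, q5, q6, q7, q8, q10, q11, q16, q17}

Start with {q5, q8}.
From q5 via ϵ: add q3, q6.
From q3 via ϵ: add q11.
From q11 via ϵ: add q0, q7, q10, q16.
From q7 via ϵ: add q17.
No new states can be added; the closed set is {q0, q3, q5, q6, q7, q8, q10, q11, q16, q17}.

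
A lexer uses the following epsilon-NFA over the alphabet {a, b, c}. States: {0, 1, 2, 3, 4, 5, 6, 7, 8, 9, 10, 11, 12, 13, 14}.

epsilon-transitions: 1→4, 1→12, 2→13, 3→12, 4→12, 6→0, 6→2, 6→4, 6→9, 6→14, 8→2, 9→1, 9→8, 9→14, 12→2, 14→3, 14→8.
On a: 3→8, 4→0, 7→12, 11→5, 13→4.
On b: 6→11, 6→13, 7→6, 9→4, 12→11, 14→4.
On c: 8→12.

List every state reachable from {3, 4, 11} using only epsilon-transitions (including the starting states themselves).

Start with {3, 4, 11}.
From 3 via epsilon: add 12.
From 12 via epsilon: add 2.
From 2 via epsilon: add 13.
No new states can be added; the closed set is {2, 3, 4, 11, 12, 13}.

{2, 3, 4, 11, 12, 13}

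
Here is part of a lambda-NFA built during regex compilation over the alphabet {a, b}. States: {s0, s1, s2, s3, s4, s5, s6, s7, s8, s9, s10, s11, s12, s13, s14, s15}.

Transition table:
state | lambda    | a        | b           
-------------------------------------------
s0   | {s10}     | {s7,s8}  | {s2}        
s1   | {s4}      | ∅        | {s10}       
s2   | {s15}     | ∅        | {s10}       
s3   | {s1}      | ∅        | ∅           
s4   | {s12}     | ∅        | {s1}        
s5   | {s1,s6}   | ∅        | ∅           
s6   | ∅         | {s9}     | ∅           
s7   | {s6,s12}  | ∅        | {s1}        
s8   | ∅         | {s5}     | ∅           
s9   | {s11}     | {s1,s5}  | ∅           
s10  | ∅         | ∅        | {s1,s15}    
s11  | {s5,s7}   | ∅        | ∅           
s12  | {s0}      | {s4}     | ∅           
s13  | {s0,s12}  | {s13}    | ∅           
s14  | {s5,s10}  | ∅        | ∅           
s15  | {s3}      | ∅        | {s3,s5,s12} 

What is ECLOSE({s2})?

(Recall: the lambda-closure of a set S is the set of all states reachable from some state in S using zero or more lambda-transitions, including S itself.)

Start with {s2}.
From s2 via lambda: add s15.
From s15 via lambda: add s3.
From s3 via lambda: add s1.
From s1 via lambda: add s4.
From s4 via lambda: add s12.
From s12 via lambda: add s0.
From s0 via lambda: add s10.
No new states can be added; the closed set is {s0, s1, s2, s3, s4, s10, s12, s15}.

{s0, s1, s2, s3, s4, s10, s12, s15}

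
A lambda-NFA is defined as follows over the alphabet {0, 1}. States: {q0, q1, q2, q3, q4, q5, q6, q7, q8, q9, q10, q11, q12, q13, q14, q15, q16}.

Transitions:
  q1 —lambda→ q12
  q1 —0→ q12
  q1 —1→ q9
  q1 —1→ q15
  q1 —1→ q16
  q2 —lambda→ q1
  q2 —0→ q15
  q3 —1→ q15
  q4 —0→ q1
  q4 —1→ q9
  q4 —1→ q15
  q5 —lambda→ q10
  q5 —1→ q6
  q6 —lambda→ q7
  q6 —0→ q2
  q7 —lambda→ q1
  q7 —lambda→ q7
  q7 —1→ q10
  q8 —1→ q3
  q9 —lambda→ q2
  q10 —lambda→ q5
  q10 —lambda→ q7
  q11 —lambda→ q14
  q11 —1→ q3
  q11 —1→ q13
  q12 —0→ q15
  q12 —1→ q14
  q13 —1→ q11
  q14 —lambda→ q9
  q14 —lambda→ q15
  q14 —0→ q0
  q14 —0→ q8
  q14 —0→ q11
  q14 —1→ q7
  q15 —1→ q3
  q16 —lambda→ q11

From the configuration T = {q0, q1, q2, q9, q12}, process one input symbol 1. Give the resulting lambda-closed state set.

{q1, q2, q9, q11, q12, q14, q15, q16}

q1 on 1 → {q9, q15, q16}.
q12 on 1 → {q14}.
No 1-transition from q0, q2, q9.
Union after reading 1: {q9, q14, q15, q16}.
Now take the lambda-closure:
From q9 via lambda: add q2.
From q16 via lambda: add q11.
From q2 via lambda: add q1.
From q1 via lambda: add q12.
No new states can be added; the closed set is {q1, q2, q9, q11, q12, q14, q15, q16}.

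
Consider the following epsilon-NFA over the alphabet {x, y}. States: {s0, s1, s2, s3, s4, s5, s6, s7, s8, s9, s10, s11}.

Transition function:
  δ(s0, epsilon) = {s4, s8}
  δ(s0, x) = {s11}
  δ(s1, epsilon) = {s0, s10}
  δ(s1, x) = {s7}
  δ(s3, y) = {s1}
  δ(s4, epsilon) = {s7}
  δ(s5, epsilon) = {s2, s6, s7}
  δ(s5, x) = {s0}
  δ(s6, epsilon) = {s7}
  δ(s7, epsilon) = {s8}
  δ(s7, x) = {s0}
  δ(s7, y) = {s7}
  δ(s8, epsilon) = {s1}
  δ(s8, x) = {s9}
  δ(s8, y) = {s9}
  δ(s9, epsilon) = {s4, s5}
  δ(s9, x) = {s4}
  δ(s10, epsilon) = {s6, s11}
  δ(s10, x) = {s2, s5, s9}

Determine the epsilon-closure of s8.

Start with {s8}.
From s8 via epsilon: add s1.
From s1 via epsilon: add s0, s10.
From s0 via epsilon: add s4.
From s10 via epsilon: add s6, s11.
From s4 via epsilon: add s7.
No new states can be added; the closed set is {s0, s1, s4, s6, s7, s8, s10, s11}.

{s0, s1, s4, s6, s7, s8, s10, s11}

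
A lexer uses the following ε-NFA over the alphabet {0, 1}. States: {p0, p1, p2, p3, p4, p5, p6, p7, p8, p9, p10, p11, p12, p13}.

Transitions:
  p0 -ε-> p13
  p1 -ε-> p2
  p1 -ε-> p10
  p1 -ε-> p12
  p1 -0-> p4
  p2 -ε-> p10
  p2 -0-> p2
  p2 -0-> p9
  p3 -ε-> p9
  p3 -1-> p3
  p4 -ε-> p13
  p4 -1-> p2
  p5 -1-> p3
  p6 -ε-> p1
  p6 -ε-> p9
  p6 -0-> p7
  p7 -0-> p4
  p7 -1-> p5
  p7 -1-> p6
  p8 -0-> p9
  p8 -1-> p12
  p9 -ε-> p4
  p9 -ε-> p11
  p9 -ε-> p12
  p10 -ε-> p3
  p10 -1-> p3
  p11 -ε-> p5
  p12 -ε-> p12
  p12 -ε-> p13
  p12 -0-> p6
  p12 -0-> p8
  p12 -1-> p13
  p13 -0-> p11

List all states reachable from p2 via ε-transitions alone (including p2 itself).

Start with {p2}.
From p2 via ε: add p10.
From p10 via ε: add p3.
From p3 via ε: add p9.
From p9 via ε: add p4, p11, p12.
From p4 via ε: add p13.
From p11 via ε: add p5.
No new states can be added; the closed set is {p2, p3, p4, p5, p9, p10, p11, p12, p13}.

{p2, p3, p4, p5, p9, p10, p11, p12, p13}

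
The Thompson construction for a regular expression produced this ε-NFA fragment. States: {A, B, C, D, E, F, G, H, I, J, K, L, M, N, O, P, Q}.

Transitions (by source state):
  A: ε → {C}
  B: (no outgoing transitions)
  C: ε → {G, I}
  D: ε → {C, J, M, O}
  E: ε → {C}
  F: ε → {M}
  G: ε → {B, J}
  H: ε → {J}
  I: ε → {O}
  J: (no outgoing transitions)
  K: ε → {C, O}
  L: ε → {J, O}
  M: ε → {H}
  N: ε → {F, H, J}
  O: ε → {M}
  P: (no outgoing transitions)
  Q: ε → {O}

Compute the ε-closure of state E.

Start with {E}.
From E via ε: add C.
From C via ε: add G, I.
From G via ε: add B, J.
From I via ε: add O.
From O via ε: add M.
From M via ε: add H.
No new states can be added; the closed set is {B, C, E, G, H, I, J, M, O}.

{B, C, E, G, H, I, J, M, O}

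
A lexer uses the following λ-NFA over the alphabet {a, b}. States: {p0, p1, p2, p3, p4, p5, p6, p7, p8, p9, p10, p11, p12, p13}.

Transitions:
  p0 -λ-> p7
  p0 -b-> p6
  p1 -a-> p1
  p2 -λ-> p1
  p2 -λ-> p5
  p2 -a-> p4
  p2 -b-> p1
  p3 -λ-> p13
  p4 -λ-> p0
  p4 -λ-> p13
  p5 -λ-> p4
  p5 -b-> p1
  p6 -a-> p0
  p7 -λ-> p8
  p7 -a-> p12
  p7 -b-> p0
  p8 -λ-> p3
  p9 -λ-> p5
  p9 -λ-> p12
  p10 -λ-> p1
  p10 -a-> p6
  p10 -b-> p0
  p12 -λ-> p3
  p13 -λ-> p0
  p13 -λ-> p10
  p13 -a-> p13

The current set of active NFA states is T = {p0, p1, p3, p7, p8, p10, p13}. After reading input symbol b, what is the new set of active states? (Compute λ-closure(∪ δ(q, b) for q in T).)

p0 on b → {p6}.
p7 on b → {p0}.
p10 on b → {p0}.
No b-transition from p1, p3, p8, p13.
Union after reading b: {p0, p6}.
Now take the λ-closure:
From p0 via λ: add p7.
From p7 via λ: add p8.
From p8 via λ: add p3.
From p3 via λ: add p13.
From p13 via λ: add p10.
From p10 via λ: add p1.
No new states can be added; the closed set is {p0, p1, p3, p6, p7, p8, p10, p13}.

{p0, p1, p3, p6, p7, p8, p10, p13}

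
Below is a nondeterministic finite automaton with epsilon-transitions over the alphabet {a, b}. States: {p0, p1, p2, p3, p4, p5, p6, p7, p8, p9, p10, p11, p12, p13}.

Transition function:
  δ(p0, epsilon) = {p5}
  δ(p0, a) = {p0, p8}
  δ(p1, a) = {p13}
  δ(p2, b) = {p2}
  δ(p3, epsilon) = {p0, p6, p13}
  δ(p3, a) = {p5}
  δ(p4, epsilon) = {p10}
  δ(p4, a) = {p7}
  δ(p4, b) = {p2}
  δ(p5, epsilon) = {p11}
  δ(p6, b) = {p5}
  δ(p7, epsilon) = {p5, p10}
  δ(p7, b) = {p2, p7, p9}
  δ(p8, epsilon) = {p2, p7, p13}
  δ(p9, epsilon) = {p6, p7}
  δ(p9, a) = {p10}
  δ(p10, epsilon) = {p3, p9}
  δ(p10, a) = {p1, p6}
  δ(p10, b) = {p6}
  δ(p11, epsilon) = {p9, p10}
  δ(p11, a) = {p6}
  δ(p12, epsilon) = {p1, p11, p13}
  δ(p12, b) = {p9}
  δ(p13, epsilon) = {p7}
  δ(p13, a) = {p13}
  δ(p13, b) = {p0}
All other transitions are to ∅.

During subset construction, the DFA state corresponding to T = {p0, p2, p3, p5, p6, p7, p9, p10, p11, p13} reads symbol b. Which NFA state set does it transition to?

p2 on b → {p2}.
p6 on b → {p5}.
p7 on b → {p2, p7, p9}.
p10 on b → {p6}.
p13 on b → {p0}.
No b-transition from p0, p3, p5, p9, p11.
Union after reading b: {p0, p2, p5, p6, p7, p9}.
Now take the epsilon-closure:
From p5 via epsilon: add p11.
From p7 via epsilon: add p10.
From p10 via epsilon: add p3.
From p3 via epsilon: add p13.
No new states can be added; the closed set is {p0, p2, p3, p5, p6, p7, p9, p10, p11, p13}.

{p0, p2, p3, p5, p6, p7, p9, p10, p11, p13}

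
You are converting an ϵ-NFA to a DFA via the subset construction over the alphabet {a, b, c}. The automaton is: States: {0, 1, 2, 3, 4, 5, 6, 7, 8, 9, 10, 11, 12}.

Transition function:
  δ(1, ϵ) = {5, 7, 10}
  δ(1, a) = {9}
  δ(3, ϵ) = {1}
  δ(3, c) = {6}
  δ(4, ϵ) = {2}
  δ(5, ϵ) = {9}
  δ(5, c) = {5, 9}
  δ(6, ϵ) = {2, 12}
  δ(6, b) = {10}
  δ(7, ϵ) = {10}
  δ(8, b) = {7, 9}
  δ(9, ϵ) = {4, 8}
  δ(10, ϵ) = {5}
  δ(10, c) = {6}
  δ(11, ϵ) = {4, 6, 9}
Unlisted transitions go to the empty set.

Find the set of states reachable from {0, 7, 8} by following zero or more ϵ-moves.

{0, 2, 4, 5, 7, 8, 9, 10}

Start with {0, 7, 8}.
From 7 via ϵ: add 10.
From 10 via ϵ: add 5.
From 5 via ϵ: add 9.
From 9 via ϵ: add 4.
From 4 via ϵ: add 2.
No new states can be added; the closed set is {0, 2, 4, 5, 7, 8, 9, 10}.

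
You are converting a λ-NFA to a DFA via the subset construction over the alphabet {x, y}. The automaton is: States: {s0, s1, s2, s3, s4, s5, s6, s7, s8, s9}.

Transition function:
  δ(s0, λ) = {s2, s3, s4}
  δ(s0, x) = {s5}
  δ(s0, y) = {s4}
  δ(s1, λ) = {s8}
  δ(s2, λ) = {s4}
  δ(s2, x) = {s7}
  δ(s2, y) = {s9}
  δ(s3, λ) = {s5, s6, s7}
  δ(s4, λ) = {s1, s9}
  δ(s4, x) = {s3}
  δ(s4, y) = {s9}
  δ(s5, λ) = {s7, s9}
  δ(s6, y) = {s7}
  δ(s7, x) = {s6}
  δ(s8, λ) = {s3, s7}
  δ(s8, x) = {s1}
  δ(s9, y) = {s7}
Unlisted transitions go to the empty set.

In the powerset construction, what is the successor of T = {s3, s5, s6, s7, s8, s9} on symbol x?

{s1, s3, s5, s6, s7, s8, s9}

s7 on x → {s6}.
s8 on x → {s1}.
No x-transition from s3, s5, s6, s9.
Union after reading x: {s1, s6}.
Now take the λ-closure:
From s1 via λ: add s8.
From s8 via λ: add s3, s7.
From s3 via λ: add s5.
From s5 via λ: add s9.
No new states can be added; the closed set is {s1, s3, s5, s6, s7, s8, s9}.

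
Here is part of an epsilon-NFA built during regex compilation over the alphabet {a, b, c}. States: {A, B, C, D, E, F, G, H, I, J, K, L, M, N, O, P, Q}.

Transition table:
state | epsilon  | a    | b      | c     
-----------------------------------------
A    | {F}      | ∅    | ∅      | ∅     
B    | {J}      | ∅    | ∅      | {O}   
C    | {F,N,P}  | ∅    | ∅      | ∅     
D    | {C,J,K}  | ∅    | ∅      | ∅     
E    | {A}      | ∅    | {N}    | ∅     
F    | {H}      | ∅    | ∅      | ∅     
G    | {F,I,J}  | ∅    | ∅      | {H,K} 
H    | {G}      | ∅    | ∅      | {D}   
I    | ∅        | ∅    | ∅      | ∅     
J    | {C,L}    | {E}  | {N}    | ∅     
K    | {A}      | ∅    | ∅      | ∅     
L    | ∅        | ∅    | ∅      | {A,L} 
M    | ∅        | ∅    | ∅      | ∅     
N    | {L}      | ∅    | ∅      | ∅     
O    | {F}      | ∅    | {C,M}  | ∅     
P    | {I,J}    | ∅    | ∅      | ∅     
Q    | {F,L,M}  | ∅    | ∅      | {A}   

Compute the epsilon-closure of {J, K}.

{A, C, F, G, H, I, J, K, L, N, P}

Start with {J, K}.
From J via epsilon: add C, L.
From K via epsilon: add A.
From A via epsilon: add F.
From C via epsilon: add N, P.
From F via epsilon: add H.
From P via epsilon: add I.
From H via epsilon: add G.
No new states can be added; the closed set is {A, C, F, G, H, I, J, K, L, N, P}.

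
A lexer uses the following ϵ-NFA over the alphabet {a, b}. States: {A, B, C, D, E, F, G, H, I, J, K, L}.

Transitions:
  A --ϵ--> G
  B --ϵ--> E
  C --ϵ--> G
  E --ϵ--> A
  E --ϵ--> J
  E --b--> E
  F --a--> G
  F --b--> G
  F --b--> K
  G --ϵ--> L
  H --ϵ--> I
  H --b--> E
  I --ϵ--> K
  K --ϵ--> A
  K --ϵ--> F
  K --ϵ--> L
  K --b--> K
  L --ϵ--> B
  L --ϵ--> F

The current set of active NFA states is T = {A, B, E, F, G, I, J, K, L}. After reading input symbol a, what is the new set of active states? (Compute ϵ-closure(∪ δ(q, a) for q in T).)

F on a → {G}.
No a-transition from A, B, E, G, I, J, K, L.
Union after reading a: {G}.
Now take the ϵ-closure:
From G via ϵ: add L.
From L via ϵ: add B, F.
From B via ϵ: add E.
From E via ϵ: add A, J.
No new states can be added; the closed set is {A, B, E, F, G, J, L}.

{A, B, E, F, G, J, L}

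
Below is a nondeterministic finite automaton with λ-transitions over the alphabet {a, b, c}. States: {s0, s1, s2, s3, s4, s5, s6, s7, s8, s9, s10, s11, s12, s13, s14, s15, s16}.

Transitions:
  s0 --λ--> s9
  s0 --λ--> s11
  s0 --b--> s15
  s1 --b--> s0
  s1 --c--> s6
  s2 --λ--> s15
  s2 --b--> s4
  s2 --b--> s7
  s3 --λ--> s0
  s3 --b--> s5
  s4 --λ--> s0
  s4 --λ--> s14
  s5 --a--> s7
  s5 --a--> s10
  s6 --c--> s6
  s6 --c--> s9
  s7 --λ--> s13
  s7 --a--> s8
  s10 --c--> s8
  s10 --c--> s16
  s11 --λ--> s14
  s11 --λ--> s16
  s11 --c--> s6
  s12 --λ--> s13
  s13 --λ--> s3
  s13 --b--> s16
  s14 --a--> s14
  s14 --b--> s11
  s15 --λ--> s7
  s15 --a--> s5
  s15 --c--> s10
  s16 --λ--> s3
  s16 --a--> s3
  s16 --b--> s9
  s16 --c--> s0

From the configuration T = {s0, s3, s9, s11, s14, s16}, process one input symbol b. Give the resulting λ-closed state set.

s0 on b → {s15}.
s3 on b → {s5}.
s14 on b → {s11}.
s16 on b → {s9}.
No b-transition from s9, s11.
Union after reading b: {s5, s9, s11, s15}.
Now take the λ-closure:
From s11 via λ: add s14, s16.
From s15 via λ: add s7.
From s7 via λ: add s13.
From s16 via λ: add s3.
From s3 via λ: add s0.
No new states can be added; the closed set is {s0, s3, s5, s7, s9, s11, s13, s14, s15, s16}.

{s0, s3, s5, s7, s9, s11, s13, s14, s15, s16}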